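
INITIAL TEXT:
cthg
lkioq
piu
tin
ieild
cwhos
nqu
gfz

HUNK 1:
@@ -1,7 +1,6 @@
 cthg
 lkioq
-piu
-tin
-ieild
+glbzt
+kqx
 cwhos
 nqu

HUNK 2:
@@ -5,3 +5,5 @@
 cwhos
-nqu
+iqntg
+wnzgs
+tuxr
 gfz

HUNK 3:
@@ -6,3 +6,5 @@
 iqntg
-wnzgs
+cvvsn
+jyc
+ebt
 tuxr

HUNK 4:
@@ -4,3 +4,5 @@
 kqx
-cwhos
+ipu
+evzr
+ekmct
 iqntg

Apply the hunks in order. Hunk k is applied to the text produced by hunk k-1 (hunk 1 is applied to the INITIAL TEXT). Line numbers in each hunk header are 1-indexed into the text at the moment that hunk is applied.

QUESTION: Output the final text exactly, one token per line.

Answer: cthg
lkioq
glbzt
kqx
ipu
evzr
ekmct
iqntg
cvvsn
jyc
ebt
tuxr
gfz

Derivation:
Hunk 1: at line 1 remove [piu,tin,ieild] add [glbzt,kqx] -> 7 lines: cthg lkioq glbzt kqx cwhos nqu gfz
Hunk 2: at line 5 remove [nqu] add [iqntg,wnzgs,tuxr] -> 9 lines: cthg lkioq glbzt kqx cwhos iqntg wnzgs tuxr gfz
Hunk 3: at line 6 remove [wnzgs] add [cvvsn,jyc,ebt] -> 11 lines: cthg lkioq glbzt kqx cwhos iqntg cvvsn jyc ebt tuxr gfz
Hunk 4: at line 4 remove [cwhos] add [ipu,evzr,ekmct] -> 13 lines: cthg lkioq glbzt kqx ipu evzr ekmct iqntg cvvsn jyc ebt tuxr gfz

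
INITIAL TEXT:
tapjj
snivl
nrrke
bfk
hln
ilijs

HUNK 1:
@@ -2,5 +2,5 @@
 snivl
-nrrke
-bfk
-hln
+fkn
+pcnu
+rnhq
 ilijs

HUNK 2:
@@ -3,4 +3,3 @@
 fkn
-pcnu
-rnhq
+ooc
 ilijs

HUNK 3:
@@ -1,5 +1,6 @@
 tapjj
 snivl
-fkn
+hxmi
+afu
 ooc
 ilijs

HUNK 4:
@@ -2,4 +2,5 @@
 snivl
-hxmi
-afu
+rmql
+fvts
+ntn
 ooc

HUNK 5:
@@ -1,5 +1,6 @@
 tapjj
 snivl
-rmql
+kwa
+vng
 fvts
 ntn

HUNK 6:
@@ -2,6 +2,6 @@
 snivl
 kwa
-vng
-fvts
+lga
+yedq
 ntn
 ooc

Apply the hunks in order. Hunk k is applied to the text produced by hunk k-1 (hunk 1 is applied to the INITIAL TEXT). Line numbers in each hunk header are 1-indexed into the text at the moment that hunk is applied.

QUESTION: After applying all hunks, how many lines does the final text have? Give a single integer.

Hunk 1: at line 2 remove [nrrke,bfk,hln] add [fkn,pcnu,rnhq] -> 6 lines: tapjj snivl fkn pcnu rnhq ilijs
Hunk 2: at line 3 remove [pcnu,rnhq] add [ooc] -> 5 lines: tapjj snivl fkn ooc ilijs
Hunk 3: at line 1 remove [fkn] add [hxmi,afu] -> 6 lines: tapjj snivl hxmi afu ooc ilijs
Hunk 4: at line 2 remove [hxmi,afu] add [rmql,fvts,ntn] -> 7 lines: tapjj snivl rmql fvts ntn ooc ilijs
Hunk 5: at line 1 remove [rmql] add [kwa,vng] -> 8 lines: tapjj snivl kwa vng fvts ntn ooc ilijs
Hunk 6: at line 2 remove [vng,fvts] add [lga,yedq] -> 8 lines: tapjj snivl kwa lga yedq ntn ooc ilijs
Final line count: 8

Answer: 8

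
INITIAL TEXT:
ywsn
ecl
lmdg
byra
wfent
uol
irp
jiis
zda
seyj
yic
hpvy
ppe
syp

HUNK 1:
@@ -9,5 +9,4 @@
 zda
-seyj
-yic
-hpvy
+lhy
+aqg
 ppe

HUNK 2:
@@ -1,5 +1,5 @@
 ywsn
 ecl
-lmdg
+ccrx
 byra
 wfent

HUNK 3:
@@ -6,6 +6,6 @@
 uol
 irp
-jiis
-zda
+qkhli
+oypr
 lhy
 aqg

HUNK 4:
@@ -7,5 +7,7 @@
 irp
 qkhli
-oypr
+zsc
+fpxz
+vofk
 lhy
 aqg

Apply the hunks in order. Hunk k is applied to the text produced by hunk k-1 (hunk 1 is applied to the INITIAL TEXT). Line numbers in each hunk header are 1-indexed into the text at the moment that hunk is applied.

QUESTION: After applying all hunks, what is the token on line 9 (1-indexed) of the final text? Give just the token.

Answer: zsc

Derivation:
Hunk 1: at line 9 remove [seyj,yic,hpvy] add [lhy,aqg] -> 13 lines: ywsn ecl lmdg byra wfent uol irp jiis zda lhy aqg ppe syp
Hunk 2: at line 1 remove [lmdg] add [ccrx] -> 13 lines: ywsn ecl ccrx byra wfent uol irp jiis zda lhy aqg ppe syp
Hunk 3: at line 6 remove [jiis,zda] add [qkhli,oypr] -> 13 lines: ywsn ecl ccrx byra wfent uol irp qkhli oypr lhy aqg ppe syp
Hunk 4: at line 7 remove [oypr] add [zsc,fpxz,vofk] -> 15 lines: ywsn ecl ccrx byra wfent uol irp qkhli zsc fpxz vofk lhy aqg ppe syp
Final line 9: zsc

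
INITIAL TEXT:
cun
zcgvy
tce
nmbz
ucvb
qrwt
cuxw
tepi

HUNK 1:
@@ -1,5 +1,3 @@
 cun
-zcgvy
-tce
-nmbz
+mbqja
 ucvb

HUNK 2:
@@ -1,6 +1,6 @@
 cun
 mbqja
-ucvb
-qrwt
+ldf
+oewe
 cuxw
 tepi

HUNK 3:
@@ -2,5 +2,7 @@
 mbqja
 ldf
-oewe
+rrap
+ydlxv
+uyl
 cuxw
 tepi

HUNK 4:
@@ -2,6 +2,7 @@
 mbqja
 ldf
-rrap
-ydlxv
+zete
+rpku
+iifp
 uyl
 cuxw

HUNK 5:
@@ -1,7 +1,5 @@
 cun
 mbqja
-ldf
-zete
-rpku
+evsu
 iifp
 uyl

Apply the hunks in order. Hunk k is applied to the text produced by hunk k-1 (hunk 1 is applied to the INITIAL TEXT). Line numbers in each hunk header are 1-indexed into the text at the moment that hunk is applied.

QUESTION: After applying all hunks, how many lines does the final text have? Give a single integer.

Hunk 1: at line 1 remove [zcgvy,tce,nmbz] add [mbqja] -> 6 lines: cun mbqja ucvb qrwt cuxw tepi
Hunk 2: at line 1 remove [ucvb,qrwt] add [ldf,oewe] -> 6 lines: cun mbqja ldf oewe cuxw tepi
Hunk 3: at line 2 remove [oewe] add [rrap,ydlxv,uyl] -> 8 lines: cun mbqja ldf rrap ydlxv uyl cuxw tepi
Hunk 4: at line 2 remove [rrap,ydlxv] add [zete,rpku,iifp] -> 9 lines: cun mbqja ldf zete rpku iifp uyl cuxw tepi
Hunk 5: at line 1 remove [ldf,zete,rpku] add [evsu] -> 7 lines: cun mbqja evsu iifp uyl cuxw tepi
Final line count: 7

Answer: 7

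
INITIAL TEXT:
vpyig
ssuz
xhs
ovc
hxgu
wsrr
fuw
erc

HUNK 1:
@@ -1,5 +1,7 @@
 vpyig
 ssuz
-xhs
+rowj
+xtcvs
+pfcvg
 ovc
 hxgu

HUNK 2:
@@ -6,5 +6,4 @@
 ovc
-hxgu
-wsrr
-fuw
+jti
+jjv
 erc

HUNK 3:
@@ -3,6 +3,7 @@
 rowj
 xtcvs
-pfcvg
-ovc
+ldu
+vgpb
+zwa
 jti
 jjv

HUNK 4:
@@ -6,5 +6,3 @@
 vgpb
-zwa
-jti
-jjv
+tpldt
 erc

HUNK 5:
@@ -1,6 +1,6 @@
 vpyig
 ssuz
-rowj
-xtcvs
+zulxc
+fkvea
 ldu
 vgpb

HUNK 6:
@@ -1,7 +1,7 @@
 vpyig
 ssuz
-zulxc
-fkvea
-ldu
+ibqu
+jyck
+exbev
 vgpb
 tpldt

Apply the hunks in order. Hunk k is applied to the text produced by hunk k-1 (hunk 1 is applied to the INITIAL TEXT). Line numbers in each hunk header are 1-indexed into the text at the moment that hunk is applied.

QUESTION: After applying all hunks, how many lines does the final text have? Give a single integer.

Hunk 1: at line 1 remove [xhs] add [rowj,xtcvs,pfcvg] -> 10 lines: vpyig ssuz rowj xtcvs pfcvg ovc hxgu wsrr fuw erc
Hunk 2: at line 6 remove [hxgu,wsrr,fuw] add [jti,jjv] -> 9 lines: vpyig ssuz rowj xtcvs pfcvg ovc jti jjv erc
Hunk 3: at line 3 remove [pfcvg,ovc] add [ldu,vgpb,zwa] -> 10 lines: vpyig ssuz rowj xtcvs ldu vgpb zwa jti jjv erc
Hunk 4: at line 6 remove [zwa,jti,jjv] add [tpldt] -> 8 lines: vpyig ssuz rowj xtcvs ldu vgpb tpldt erc
Hunk 5: at line 1 remove [rowj,xtcvs] add [zulxc,fkvea] -> 8 lines: vpyig ssuz zulxc fkvea ldu vgpb tpldt erc
Hunk 6: at line 1 remove [zulxc,fkvea,ldu] add [ibqu,jyck,exbev] -> 8 lines: vpyig ssuz ibqu jyck exbev vgpb tpldt erc
Final line count: 8

Answer: 8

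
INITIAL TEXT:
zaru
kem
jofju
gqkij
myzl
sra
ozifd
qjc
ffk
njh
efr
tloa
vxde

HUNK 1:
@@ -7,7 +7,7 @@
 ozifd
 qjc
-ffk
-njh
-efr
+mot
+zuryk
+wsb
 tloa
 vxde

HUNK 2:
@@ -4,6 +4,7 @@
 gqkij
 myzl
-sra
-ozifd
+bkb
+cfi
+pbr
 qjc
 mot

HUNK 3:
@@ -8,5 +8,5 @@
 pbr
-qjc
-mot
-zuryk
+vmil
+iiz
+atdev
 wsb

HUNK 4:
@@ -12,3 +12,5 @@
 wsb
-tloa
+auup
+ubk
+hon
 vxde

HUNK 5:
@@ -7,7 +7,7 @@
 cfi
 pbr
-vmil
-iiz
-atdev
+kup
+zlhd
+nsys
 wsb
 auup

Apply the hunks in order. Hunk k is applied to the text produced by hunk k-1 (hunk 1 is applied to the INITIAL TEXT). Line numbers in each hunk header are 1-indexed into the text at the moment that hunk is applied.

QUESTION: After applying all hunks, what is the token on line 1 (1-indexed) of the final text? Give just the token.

Answer: zaru

Derivation:
Hunk 1: at line 7 remove [ffk,njh,efr] add [mot,zuryk,wsb] -> 13 lines: zaru kem jofju gqkij myzl sra ozifd qjc mot zuryk wsb tloa vxde
Hunk 2: at line 4 remove [sra,ozifd] add [bkb,cfi,pbr] -> 14 lines: zaru kem jofju gqkij myzl bkb cfi pbr qjc mot zuryk wsb tloa vxde
Hunk 3: at line 8 remove [qjc,mot,zuryk] add [vmil,iiz,atdev] -> 14 lines: zaru kem jofju gqkij myzl bkb cfi pbr vmil iiz atdev wsb tloa vxde
Hunk 4: at line 12 remove [tloa] add [auup,ubk,hon] -> 16 lines: zaru kem jofju gqkij myzl bkb cfi pbr vmil iiz atdev wsb auup ubk hon vxde
Hunk 5: at line 7 remove [vmil,iiz,atdev] add [kup,zlhd,nsys] -> 16 lines: zaru kem jofju gqkij myzl bkb cfi pbr kup zlhd nsys wsb auup ubk hon vxde
Final line 1: zaru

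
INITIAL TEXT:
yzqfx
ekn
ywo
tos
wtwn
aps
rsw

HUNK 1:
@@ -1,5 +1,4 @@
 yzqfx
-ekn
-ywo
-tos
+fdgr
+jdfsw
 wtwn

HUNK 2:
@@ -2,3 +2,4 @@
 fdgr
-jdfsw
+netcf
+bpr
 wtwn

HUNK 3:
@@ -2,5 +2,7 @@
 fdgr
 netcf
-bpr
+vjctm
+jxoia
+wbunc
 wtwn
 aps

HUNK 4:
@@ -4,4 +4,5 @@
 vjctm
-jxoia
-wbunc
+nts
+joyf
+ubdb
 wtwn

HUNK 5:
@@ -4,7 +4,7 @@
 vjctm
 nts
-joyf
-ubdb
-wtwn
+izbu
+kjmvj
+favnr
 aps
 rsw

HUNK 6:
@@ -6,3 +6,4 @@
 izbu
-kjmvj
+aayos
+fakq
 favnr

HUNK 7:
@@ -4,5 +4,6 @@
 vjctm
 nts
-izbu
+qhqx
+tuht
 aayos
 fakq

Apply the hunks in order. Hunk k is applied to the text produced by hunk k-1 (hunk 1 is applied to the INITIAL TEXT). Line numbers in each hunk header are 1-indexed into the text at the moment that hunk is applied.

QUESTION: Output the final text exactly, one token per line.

Hunk 1: at line 1 remove [ekn,ywo,tos] add [fdgr,jdfsw] -> 6 lines: yzqfx fdgr jdfsw wtwn aps rsw
Hunk 2: at line 2 remove [jdfsw] add [netcf,bpr] -> 7 lines: yzqfx fdgr netcf bpr wtwn aps rsw
Hunk 3: at line 2 remove [bpr] add [vjctm,jxoia,wbunc] -> 9 lines: yzqfx fdgr netcf vjctm jxoia wbunc wtwn aps rsw
Hunk 4: at line 4 remove [jxoia,wbunc] add [nts,joyf,ubdb] -> 10 lines: yzqfx fdgr netcf vjctm nts joyf ubdb wtwn aps rsw
Hunk 5: at line 4 remove [joyf,ubdb,wtwn] add [izbu,kjmvj,favnr] -> 10 lines: yzqfx fdgr netcf vjctm nts izbu kjmvj favnr aps rsw
Hunk 6: at line 6 remove [kjmvj] add [aayos,fakq] -> 11 lines: yzqfx fdgr netcf vjctm nts izbu aayos fakq favnr aps rsw
Hunk 7: at line 4 remove [izbu] add [qhqx,tuht] -> 12 lines: yzqfx fdgr netcf vjctm nts qhqx tuht aayos fakq favnr aps rsw

Answer: yzqfx
fdgr
netcf
vjctm
nts
qhqx
tuht
aayos
fakq
favnr
aps
rsw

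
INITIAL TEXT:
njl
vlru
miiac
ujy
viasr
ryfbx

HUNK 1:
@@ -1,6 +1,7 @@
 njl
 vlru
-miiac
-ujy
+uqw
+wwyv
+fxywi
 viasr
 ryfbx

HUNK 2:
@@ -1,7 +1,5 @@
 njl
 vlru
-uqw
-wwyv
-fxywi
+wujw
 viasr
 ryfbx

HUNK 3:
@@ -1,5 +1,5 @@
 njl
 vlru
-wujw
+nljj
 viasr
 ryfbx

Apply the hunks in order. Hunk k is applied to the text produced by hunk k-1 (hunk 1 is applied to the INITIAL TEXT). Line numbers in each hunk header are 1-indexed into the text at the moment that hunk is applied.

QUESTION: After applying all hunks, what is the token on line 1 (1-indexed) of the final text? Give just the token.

Answer: njl

Derivation:
Hunk 1: at line 1 remove [miiac,ujy] add [uqw,wwyv,fxywi] -> 7 lines: njl vlru uqw wwyv fxywi viasr ryfbx
Hunk 2: at line 1 remove [uqw,wwyv,fxywi] add [wujw] -> 5 lines: njl vlru wujw viasr ryfbx
Hunk 3: at line 1 remove [wujw] add [nljj] -> 5 lines: njl vlru nljj viasr ryfbx
Final line 1: njl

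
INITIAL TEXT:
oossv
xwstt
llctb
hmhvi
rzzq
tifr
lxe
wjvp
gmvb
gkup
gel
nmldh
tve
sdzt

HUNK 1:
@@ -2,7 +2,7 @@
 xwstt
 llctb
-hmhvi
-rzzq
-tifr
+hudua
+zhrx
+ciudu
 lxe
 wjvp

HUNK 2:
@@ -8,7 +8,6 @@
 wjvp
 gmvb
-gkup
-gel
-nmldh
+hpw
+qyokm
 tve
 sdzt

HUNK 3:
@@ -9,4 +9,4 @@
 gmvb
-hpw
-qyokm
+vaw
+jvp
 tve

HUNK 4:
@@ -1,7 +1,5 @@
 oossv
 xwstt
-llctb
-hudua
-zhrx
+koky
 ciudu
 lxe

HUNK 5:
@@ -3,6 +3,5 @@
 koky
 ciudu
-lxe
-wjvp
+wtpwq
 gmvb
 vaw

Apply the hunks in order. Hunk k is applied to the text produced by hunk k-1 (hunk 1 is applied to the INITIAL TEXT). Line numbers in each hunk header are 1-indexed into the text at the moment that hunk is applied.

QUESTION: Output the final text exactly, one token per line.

Answer: oossv
xwstt
koky
ciudu
wtpwq
gmvb
vaw
jvp
tve
sdzt

Derivation:
Hunk 1: at line 2 remove [hmhvi,rzzq,tifr] add [hudua,zhrx,ciudu] -> 14 lines: oossv xwstt llctb hudua zhrx ciudu lxe wjvp gmvb gkup gel nmldh tve sdzt
Hunk 2: at line 8 remove [gkup,gel,nmldh] add [hpw,qyokm] -> 13 lines: oossv xwstt llctb hudua zhrx ciudu lxe wjvp gmvb hpw qyokm tve sdzt
Hunk 3: at line 9 remove [hpw,qyokm] add [vaw,jvp] -> 13 lines: oossv xwstt llctb hudua zhrx ciudu lxe wjvp gmvb vaw jvp tve sdzt
Hunk 4: at line 1 remove [llctb,hudua,zhrx] add [koky] -> 11 lines: oossv xwstt koky ciudu lxe wjvp gmvb vaw jvp tve sdzt
Hunk 5: at line 3 remove [lxe,wjvp] add [wtpwq] -> 10 lines: oossv xwstt koky ciudu wtpwq gmvb vaw jvp tve sdzt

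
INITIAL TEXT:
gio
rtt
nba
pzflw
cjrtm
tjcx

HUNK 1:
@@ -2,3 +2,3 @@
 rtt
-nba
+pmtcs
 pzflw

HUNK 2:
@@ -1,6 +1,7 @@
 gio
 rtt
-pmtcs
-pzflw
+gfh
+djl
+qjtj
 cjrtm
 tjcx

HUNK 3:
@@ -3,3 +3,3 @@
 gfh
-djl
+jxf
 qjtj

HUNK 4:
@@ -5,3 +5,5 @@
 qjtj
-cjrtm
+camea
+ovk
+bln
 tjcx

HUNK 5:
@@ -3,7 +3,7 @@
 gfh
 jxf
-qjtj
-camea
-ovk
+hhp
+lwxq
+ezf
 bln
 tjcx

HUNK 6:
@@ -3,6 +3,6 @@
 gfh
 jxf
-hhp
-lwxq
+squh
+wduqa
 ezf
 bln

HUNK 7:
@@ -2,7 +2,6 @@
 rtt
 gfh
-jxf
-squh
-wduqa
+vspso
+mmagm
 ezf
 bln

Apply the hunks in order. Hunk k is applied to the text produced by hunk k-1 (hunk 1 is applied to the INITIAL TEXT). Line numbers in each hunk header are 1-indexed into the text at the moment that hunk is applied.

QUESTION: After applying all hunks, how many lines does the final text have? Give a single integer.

Answer: 8

Derivation:
Hunk 1: at line 2 remove [nba] add [pmtcs] -> 6 lines: gio rtt pmtcs pzflw cjrtm tjcx
Hunk 2: at line 1 remove [pmtcs,pzflw] add [gfh,djl,qjtj] -> 7 lines: gio rtt gfh djl qjtj cjrtm tjcx
Hunk 3: at line 3 remove [djl] add [jxf] -> 7 lines: gio rtt gfh jxf qjtj cjrtm tjcx
Hunk 4: at line 5 remove [cjrtm] add [camea,ovk,bln] -> 9 lines: gio rtt gfh jxf qjtj camea ovk bln tjcx
Hunk 5: at line 3 remove [qjtj,camea,ovk] add [hhp,lwxq,ezf] -> 9 lines: gio rtt gfh jxf hhp lwxq ezf bln tjcx
Hunk 6: at line 3 remove [hhp,lwxq] add [squh,wduqa] -> 9 lines: gio rtt gfh jxf squh wduqa ezf bln tjcx
Hunk 7: at line 2 remove [jxf,squh,wduqa] add [vspso,mmagm] -> 8 lines: gio rtt gfh vspso mmagm ezf bln tjcx
Final line count: 8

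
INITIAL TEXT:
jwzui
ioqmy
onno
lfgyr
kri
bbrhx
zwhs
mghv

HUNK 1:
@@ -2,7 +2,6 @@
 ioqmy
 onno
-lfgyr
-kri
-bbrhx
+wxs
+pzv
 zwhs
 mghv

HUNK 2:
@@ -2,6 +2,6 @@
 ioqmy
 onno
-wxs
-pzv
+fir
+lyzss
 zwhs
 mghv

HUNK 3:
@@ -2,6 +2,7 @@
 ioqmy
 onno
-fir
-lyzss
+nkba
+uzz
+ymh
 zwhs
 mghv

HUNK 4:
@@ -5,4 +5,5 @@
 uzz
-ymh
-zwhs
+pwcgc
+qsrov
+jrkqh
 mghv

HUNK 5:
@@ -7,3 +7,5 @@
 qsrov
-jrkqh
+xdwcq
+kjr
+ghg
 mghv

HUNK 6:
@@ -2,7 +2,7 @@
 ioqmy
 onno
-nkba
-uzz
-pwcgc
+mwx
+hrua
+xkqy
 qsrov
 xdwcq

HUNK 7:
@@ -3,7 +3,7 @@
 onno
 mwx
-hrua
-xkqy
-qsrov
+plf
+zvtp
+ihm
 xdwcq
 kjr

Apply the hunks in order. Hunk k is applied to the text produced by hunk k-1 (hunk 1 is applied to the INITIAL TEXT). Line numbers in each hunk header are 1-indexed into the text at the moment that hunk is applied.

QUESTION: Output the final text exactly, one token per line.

Answer: jwzui
ioqmy
onno
mwx
plf
zvtp
ihm
xdwcq
kjr
ghg
mghv

Derivation:
Hunk 1: at line 2 remove [lfgyr,kri,bbrhx] add [wxs,pzv] -> 7 lines: jwzui ioqmy onno wxs pzv zwhs mghv
Hunk 2: at line 2 remove [wxs,pzv] add [fir,lyzss] -> 7 lines: jwzui ioqmy onno fir lyzss zwhs mghv
Hunk 3: at line 2 remove [fir,lyzss] add [nkba,uzz,ymh] -> 8 lines: jwzui ioqmy onno nkba uzz ymh zwhs mghv
Hunk 4: at line 5 remove [ymh,zwhs] add [pwcgc,qsrov,jrkqh] -> 9 lines: jwzui ioqmy onno nkba uzz pwcgc qsrov jrkqh mghv
Hunk 5: at line 7 remove [jrkqh] add [xdwcq,kjr,ghg] -> 11 lines: jwzui ioqmy onno nkba uzz pwcgc qsrov xdwcq kjr ghg mghv
Hunk 6: at line 2 remove [nkba,uzz,pwcgc] add [mwx,hrua,xkqy] -> 11 lines: jwzui ioqmy onno mwx hrua xkqy qsrov xdwcq kjr ghg mghv
Hunk 7: at line 3 remove [hrua,xkqy,qsrov] add [plf,zvtp,ihm] -> 11 lines: jwzui ioqmy onno mwx plf zvtp ihm xdwcq kjr ghg mghv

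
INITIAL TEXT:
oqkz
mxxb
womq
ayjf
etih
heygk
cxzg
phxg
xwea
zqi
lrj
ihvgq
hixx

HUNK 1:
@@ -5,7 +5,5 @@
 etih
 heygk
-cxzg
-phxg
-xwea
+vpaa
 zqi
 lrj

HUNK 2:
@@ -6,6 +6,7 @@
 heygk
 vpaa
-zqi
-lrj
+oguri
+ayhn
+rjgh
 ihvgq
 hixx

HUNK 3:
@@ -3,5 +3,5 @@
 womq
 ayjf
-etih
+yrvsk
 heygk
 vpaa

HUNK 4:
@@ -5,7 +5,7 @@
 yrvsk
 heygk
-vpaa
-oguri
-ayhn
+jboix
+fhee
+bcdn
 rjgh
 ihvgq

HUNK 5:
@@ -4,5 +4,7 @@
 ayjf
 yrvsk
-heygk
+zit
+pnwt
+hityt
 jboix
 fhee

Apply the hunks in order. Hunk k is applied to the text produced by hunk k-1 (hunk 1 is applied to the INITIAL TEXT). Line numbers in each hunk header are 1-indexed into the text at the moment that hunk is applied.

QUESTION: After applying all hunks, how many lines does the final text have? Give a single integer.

Answer: 14

Derivation:
Hunk 1: at line 5 remove [cxzg,phxg,xwea] add [vpaa] -> 11 lines: oqkz mxxb womq ayjf etih heygk vpaa zqi lrj ihvgq hixx
Hunk 2: at line 6 remove [zqi,lrj] add [oguri,ayhn,rjgh] -> 12 lines: oqkz mxxb womq ayjf etih heygk vpaa oguri ayhn rjgh ihvgq hixx
Hunk 3: at line 3 remove [etih] add [yrvsk] -> 12 lines: oqkz mxxb womq ayjf yrvsk heygk vpaa oguri ayhn rjgh ihvgq hixx
Hunk 4: at line 5 remove [vpaa,oguri,ayhn] add [jboix,fhee,bcdn] -> 12 lines: oqkz mxxb womq ayjf yrvsk heygk jboix fhee bcdn rjgh ihvgq hixx
Hunk 5: at line 4 remove [heygk] add [zit,pnwt,hityt] -> 14 lines: oqkz mxxb womq ayjf yrvsk zit pnwt hityt jboix fhee bcdn rjgh ihvgq hixx
Final line count: 14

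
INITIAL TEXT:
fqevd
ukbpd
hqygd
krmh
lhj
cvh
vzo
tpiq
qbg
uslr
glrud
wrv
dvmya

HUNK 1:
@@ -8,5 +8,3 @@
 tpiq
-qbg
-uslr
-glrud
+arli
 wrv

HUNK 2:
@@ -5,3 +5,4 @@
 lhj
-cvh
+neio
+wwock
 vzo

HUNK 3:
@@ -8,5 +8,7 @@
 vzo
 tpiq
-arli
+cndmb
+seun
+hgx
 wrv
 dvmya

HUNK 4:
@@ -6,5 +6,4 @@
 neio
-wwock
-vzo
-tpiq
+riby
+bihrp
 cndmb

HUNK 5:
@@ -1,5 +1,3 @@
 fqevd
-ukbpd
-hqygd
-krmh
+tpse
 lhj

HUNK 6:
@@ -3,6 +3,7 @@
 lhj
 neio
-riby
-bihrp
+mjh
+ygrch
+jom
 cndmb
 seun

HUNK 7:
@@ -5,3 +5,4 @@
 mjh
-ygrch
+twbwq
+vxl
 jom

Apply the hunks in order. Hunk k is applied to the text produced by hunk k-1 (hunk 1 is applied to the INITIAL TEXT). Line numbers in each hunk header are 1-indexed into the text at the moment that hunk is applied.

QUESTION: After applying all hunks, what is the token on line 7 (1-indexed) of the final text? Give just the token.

Hunk 1: at line 8 remove [qbg,uslr,glrud] add [arli] -> 11 lines: fqevd ukbpd hqygd krmh lhj cvh vzo tpiq arli wrv dvmya
Hunk 2: at line 5 remove [cvh] add [neio,wwock] -> 12 lines: fqevd ukbpd hqygd krmh lhj neio wwock vzo tpiq arli wrv dvmya
Hunk 3: at line 8 remove [arli] add [cndmb,seun,hgx] -> 14 lines: fqevd ukbpd hqygd krmh lhj neio wwock vzo tpiq cndmb seun hgx wrv dvmya
Hunk 4: at line 6 remove [wwock,vzo,tpiq] add [riby,bihrp] -> 13 lines: fqevd ukbpd hqygd krmh lhj neio riby bihrp cndmb seun hgx wrv dvmya
Hunk 5: at line 1 remove [ukbpd,hqygd,krmh] add [tpse] -> 11 lines: fqevd tpse lhj neio riby bihrp cndmb seun hgx wrv dvmya
Hunk 6: at line 3 remove [riby,bihrp] add [mjh,ygrch,jom] -> 12 lines: fqevd tpse lhj neio mjh ygrch jom cndmb seun hgx wrv dvmya
Hunk 7: at line 5 remove [ygrch] add [twbwq,vxl] -> 13 lines: fqevd tpse lhj neio mjh twbwq vxl jom cndmb seun hgx wrv dvmya
Final line 7: vxl

Answer: vxl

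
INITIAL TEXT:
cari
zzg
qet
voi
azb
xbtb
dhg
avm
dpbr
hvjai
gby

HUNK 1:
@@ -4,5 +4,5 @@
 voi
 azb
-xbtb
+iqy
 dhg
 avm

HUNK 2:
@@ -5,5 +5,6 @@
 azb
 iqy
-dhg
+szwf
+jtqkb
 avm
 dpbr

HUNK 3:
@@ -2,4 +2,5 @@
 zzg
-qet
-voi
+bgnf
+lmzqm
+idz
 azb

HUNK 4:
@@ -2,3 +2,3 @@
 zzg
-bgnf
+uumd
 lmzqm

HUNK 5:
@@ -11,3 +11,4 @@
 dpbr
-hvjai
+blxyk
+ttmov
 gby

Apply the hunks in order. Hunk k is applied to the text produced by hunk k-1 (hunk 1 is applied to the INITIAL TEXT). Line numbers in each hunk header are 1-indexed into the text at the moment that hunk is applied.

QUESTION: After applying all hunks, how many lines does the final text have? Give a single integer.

Answer: 14

Derivation:
Hunk 1: at line 4 remove [xbtb] add [iqy] -> 11 lines: cari zzg qet voi azb iqy dhg avm dpbr hvjai gby
Hunk 2: at line 5 remove [dhg] add [szwf,jtqkb] -> 12 lines: cari zzg qet voi azb iqy szwf jtqkb avm dpbr hvjai gby
Hunk 3: at line 2 remove [qet,voi] add [bgnf,lmzqm,idz] -> 13 lines: cari zzg bgnf lmzqm idz azb iqy szwf jtqkb avm dpbr hvjai gby
Hunk 4: at line 2 remove [bgnf] add [uumd] -> 13 lines: cari zzg uumd lmzqm idz azb iqy szwf jtqkb avm dpbr hvjai gby
Hunk 5: at line 11 remove [hvjai] add [blxyk,ttmov] -> 14 lines: cari zzg uumd lmzqm idz azb iqy szwf jtqkb avm dpbr blxyk ttmov gby
Final line count: 14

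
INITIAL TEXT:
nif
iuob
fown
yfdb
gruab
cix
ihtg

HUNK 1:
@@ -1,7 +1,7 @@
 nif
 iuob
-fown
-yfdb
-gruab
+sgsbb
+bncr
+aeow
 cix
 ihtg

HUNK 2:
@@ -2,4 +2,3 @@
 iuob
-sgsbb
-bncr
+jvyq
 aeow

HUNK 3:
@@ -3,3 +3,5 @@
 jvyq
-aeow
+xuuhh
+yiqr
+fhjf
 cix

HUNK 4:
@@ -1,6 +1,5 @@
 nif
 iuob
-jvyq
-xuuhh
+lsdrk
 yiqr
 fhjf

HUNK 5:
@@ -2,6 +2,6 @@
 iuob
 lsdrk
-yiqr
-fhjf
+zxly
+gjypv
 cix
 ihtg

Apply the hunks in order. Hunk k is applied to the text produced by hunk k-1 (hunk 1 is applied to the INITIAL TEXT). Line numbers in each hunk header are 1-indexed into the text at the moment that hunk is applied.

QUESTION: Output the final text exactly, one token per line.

Hunk 1: at line 1 remove [fown,yfdb,gruab] add [sgsbb,bncr,aeow] -> 7 lines: nif iuob sgsbb bncr aeow cix ihtg
Hunk 2: at line 2 remove [sgsbb,bncr] add [jvyq] -> 6 lines: nif iuob jvyq aeow cix ihtg
Hunk 3: at line 3 remove [aeow] add [xuuhh,yiqr,fhjf] -> 8 lines: nif iuob jvyq xuuhh yiqr fhjf cix ihtg
Hunk 4: at line 1 remove [jvyq,xuuhh] add [lsdrk] -> 7 lines: nif iuob lsdrk yiqr fhjf cix ihtg
Hunk 5: at line 2 remove [yiqr,fhjf] add [zxly,gjypv] -> 7 lines: nif iuob lsdrk zxly gjypv cix ihtg

Answer: nif
iuob
lsdrk
zxly
gjypv
cix
ihtg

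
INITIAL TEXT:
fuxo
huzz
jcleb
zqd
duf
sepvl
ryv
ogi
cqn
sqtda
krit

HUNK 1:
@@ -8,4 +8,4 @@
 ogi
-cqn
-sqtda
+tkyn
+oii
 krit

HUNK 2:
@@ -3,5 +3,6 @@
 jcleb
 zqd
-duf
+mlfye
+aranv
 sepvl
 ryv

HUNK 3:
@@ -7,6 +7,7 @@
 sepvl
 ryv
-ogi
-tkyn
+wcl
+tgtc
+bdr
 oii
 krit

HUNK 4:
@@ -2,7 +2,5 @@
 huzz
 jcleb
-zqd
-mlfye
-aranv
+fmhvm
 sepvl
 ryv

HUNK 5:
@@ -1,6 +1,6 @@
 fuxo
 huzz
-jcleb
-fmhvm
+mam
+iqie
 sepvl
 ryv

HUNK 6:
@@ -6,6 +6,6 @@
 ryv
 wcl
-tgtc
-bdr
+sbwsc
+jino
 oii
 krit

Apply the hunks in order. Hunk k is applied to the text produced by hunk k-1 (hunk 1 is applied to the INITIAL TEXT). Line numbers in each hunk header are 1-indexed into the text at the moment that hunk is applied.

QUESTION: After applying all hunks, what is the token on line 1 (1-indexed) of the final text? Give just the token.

Hunk 1: at line 8 remove [cqn,sqtda] add [tkyn,oii] -> 11 lines: fuxo huzz jcleb zqd duf sepvl ryv ogi tkyn oii krit
Hunk 2: at line 3 remove [duf] add [mlfye,aranv] -> 12 lines: fuxo huzz jcleb zqd mlfye aranv sepvl ryv ogi tkyn oii krit
Hunk 3: at line 7 remove [ogi,tkyn] add [wcl,tgtc,bdr] -> 13 lines: fuxo huzz jcleb zqd mlfye aranv sepvl ryv wcl tgtc bdr oii krit
Hunk 4: at line 2 remove [zqd,mlfye,aranv] add [fmhvm] -> 11 lines: fuxo huzz jcleb fmhvm sepvl ryv wcl tgtc bdr oii krit
Hunk 5: at line 1 remove [jcleb,fmhvm] add [mam,iqie] -> 11 lines: fuxo huzz mam iqie sepvl ryv wcl tgtc bdr oii krit
Hunk 6: at line 6 remove [tgtc,bdr] add [sbwsc,jino] -> 11 lines: fuxo huzz mam iqie sepvl ryv wcl sbwsc jino oii krit
Final line 1: fuxo

Answer: fuxo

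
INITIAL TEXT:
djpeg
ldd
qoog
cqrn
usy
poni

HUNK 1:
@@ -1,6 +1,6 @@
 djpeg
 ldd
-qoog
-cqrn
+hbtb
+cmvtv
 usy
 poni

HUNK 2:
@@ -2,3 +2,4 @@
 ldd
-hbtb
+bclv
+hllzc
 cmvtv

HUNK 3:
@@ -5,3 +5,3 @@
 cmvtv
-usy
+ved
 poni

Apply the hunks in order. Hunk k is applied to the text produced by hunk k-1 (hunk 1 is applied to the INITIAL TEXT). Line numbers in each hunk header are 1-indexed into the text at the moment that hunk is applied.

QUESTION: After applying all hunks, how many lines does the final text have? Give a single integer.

Hunk 1: at line 1 remove [qoog,cqrn] add [hbtb,cmvtv] -> 6 lines: djpeg ldd hbtb cmvtv usy poni
Hunk 2: at line 2 remove [hbtb] add [bclv,hllzc] -> 7 lines: djpeg ldd bclv hllzc cmvtv usy poni
Hunk 3: at line 5 remove [usy] add [ved] -> 7 lines: djpeg ldd bclv hllzc cmvtv ved poni
Final line count: 7

Answer: 7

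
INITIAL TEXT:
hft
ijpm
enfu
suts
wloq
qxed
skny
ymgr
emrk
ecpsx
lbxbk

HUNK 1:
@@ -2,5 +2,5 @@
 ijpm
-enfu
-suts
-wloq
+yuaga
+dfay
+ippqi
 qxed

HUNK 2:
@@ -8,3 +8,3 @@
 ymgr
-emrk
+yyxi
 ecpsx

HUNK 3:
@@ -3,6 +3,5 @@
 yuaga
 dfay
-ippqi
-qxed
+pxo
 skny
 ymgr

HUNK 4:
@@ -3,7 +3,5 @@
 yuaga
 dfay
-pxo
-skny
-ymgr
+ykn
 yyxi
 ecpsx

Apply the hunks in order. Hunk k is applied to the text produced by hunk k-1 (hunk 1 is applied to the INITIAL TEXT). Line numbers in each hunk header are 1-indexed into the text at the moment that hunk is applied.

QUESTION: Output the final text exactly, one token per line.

Hunk 1: at line 2 remove [enfu,suts,wloq] add [yuaga,dfay,ippqi] -> 11 lines: hft ijpm yuaga dfay ippqi qxed skny ymgr emrk ecpsx lbxbk
Hunk 2: at line 8 remove [emrk] add [yyxi] -> 11 lines: hft ijpm yuaga dfay ippqi qxed skny ymgr yyxi ecpsx lbxbk
Hunk 3: at line 3 remove [ippqi,qxed] add [pxo] -> 10 lines: hft ijpm yuaga dfay pxo skny ymgr yyxi ecpsx lbxbk
Hunk 4: at line 3 remove [pxo,skny,ymgr] add [ykn] -> 8 lines: hft ijpm yuaga dfay ykn yyxi ecpsx lbxbk

Answer: hft
ijpm
yuaga
dfay
ykn
yyxi
ecpsx
lbxbk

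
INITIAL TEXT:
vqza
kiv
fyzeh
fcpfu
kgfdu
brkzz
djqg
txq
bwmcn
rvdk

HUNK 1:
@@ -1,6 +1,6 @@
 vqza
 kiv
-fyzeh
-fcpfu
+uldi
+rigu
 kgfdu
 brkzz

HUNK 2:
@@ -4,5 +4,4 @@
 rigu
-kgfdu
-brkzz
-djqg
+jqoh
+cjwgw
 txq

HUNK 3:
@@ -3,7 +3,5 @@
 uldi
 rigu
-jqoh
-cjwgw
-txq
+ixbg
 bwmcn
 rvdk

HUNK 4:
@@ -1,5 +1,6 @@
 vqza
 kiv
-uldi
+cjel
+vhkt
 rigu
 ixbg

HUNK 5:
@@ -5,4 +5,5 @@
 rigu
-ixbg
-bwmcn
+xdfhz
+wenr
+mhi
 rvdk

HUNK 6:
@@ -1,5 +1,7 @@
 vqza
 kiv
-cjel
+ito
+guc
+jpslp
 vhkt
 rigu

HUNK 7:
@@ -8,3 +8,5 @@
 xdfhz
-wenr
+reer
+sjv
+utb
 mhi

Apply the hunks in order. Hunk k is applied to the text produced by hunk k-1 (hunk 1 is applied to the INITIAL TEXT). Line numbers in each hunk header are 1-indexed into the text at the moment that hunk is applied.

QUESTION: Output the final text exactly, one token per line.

Answer: vqza
kiv
ito
guc
jpslp
vhkt
rigu
xdfhz
reer
sjv
utb
mhi
rvdk

Derivation:
Hunk 1: at line 1 remove [fyzeh,fcpfu] add [uldi,rigu] -> 10 lines: vqza kiv uldi rigu kgfdu brkzz djqg txq bwmcn rvdk
Hunk 2: at line 4 remove [kgfdu,brkzz,djqg] add [jqoh,cjwgw] -> 9 lines: vqza kiv uldi rigu jqoh cjwgw txq bwmcn rvdk
Hunk 3: at line 3 remove [jqoh,cjwgw,txq] add [ixbg] -> 7 lines: vqza kiv uldi rigu ixbg bwmcn rvdk
Hunk 4: at line 1 remove [uldi] add [cjel,vhkt] -> 8 lines: vqza kiv cjel vhkt rigu ixbg bwmcn rvdk
Hunk 5: at line 5 remove [ixbg,bwmcn] add [xdfhz,wenr,mhi] -> 9 lines: vqza kiv cjel vhkt rigu xdfhz wenr mhi rvdk
Hunk 6: at line 1 remove [cjel] add [ito,guc,jpslp] -> 11 lines: vqza kiv ito guc jpslp vhkt rigu xdfhz wenr mhi rvdk
Hunk 7: at line 8 remove [wenr] add [reer,sjv,utb] -> 13 lines: vqza kiv ito guc jpslp vhkt rigu xdfhz reer sjv utb mhi rvdk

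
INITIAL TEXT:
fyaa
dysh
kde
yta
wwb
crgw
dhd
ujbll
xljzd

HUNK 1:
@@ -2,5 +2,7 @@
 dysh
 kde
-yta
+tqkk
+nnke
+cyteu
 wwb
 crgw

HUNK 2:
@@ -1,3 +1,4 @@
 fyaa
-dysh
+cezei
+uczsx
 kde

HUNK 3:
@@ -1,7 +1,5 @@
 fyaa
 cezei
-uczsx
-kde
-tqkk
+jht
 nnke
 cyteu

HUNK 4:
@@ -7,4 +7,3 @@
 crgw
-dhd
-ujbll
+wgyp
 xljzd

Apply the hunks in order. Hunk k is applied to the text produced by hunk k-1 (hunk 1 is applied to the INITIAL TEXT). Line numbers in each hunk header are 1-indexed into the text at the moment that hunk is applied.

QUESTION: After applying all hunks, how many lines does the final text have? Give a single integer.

Answer: 9

Derivation:
Hunk 1: at line 2 remove [yta] add [tqkk,nnke,cyteu] -> 11 lines: fyaa dysh kde tqkk nnke cyteu wwb crgw dhd ujbll xljzd
Hunk 2: at line 1 remove [dysh] add [cezei,uczsx] -> 12 lines: fyaa cezei uczsx kde tqkk nnke cyteu wwb crgw dhd ujbll xljzd
Hunk 3: at line 1 remove [uczsx,kde,tqkk] add [jht] -> 10 lines: fyaa cezei jht nnke cyteu wwb crgw dhd ujbll xljzd
Hunk 4: at line 7 remove [dhd,ujbll] add [wgyp] -> 9 lines: fyaa cezei jht nnke cyteu wwb crgw wgyp xljzd
Final line count: 9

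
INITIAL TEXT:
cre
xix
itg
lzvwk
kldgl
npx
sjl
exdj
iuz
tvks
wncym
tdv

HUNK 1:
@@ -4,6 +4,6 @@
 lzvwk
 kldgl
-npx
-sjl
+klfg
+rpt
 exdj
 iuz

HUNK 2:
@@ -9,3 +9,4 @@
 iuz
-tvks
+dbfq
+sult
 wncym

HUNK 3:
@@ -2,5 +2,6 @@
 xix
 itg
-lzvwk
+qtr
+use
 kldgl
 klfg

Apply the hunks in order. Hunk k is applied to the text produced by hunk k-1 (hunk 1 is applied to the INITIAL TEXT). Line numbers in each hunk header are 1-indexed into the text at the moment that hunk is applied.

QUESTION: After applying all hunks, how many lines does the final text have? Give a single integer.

Hunk 1: at line 4 remove [npx,sjl] add [klfg,rpt] -> 12 lines: cre xix itg lzvwk kldgl klfg rpt exdj iuz tvks wncym tdv
Hunk 2: at line 9 remove [tvks] add [dbfq,sult] -> 13 lines: cre xix itg lzvwk kldgl klfg rpt exdj iuz dbfq sult wncym tdv
Hunk 3: at line 2 remove [lzvwk] add [qtr,use] -> 14 lines: cre xix itg qtr use kldgl klfg rpt exdj iuz dbfq sult wncym tdv
Final line count: 14

Answer: 14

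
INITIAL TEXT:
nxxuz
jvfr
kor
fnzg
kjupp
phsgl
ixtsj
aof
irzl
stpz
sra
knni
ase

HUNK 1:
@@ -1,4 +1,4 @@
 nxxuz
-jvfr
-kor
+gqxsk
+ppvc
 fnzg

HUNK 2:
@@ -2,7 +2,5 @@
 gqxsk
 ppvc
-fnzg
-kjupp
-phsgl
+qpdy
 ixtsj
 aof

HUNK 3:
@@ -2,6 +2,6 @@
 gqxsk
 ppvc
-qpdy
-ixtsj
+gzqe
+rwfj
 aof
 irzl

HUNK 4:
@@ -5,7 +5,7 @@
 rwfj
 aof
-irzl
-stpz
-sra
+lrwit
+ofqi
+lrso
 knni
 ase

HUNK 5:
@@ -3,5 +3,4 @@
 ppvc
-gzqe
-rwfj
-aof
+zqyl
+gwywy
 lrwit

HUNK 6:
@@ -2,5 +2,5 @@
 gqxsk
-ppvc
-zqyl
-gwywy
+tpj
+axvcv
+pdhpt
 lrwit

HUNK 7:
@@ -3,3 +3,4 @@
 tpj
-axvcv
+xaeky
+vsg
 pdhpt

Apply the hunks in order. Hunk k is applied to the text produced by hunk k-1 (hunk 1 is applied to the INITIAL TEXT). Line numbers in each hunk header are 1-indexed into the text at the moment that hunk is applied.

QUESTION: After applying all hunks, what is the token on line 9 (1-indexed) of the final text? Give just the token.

Answer: lrso

Derivation:
Hunk 1: at line 1 remove [jvfr,kor] add [gqxsk,ppvc] -> 13 lines: nxxuz gqxsk ppvc fnzg kjupp phsgl ixtsj aof irzl stpz sra knni ase
Hunk 2: at line 2 remove [fnzg,kjupp,phsgl] add [qpdy] -> 11 lines: nxxuz gqxsk ppvc qpdy ixtsj aof irzl stpz sra knni ase
Hunk 3: at line 2 remove [qpdy,ixtsj] add [gzqe,rwfj] -> 11 lines: nxxuz gqxsk ppvc gzqe rwfj aof irzl stpz sra knni ase
Hunk 4: at line 5 remove [irzl,stpz,sra] add [lrwit,ofqi,lrso] -> 11 lines: nxxuz gqxsk ppvc gzqe rwfj aof lrwit ofqi lrso knni ase
Hunk 5: at line 3 remove [gzqe,rwfj,aof] add [zqyl,gwywy] -> 10 lines: nxxuz gqxsk ppvc zqyl gwywy lrwit ofqi lrso knni ase
Hunk 6: at line 2 remove [ppvc,zqyl,gwywy] add [tpj,axvcv,pdhpt] -> 10 lines: nxxuz gqxsk tpj axvcv pdhpt lrwit ofqi lrso knni ase
Hunk 7: at line 3 remove [axvcv] add [xaeky,vsg] -> 11 lines: nxxuz gqxsk tpj xaeky vsg pdhpt lrwit ofqi lrso knni ase
Final line 9: lrso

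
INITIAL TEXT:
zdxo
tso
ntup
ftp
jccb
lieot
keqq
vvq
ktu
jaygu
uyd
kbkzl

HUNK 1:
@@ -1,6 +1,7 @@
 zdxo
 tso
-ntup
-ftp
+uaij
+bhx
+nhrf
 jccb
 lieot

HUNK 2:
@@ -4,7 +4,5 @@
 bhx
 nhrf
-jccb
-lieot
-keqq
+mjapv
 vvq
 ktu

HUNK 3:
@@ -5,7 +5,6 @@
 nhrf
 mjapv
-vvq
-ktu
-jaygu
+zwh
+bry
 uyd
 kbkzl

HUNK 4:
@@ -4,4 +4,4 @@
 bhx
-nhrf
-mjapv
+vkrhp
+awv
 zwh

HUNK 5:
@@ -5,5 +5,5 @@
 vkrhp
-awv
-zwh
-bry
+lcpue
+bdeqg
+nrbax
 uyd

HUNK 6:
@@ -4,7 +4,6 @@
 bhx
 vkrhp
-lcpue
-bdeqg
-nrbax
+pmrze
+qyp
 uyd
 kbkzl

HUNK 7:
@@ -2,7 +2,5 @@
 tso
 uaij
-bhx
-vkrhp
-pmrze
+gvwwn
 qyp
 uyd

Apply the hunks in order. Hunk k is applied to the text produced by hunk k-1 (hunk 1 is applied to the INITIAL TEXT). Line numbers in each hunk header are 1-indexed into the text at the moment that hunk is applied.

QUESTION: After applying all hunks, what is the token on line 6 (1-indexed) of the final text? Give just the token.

Hunk 1: at line 1 remove [ntup,ftp] add [uaij,bhx,nhrf] -> 13 lines: zdxo tso uaij bhx nhrf jccb lieot keqq vvq ktu jaygu uyd kbkzl
Hunk 2: at line 4 remove [jccb,lieot,keqq] add [mjapv] -> 11 lines: zdxo tso uaij bhx nhrf mjapv vvq ktu jaygu uyd kbkzl
Hunk 3: at line 5 remove [vvq,ktu,jaygu] add [zwh,bry] -> 10 lines: zdxo tso uaij bhx nhrf mjapv zwh bry uyd kbkzl
Hunk 4: at line 4 remove [nhrf,mjapv] add [vkrhp,awv] -> 10 lines: zdxo tso uaij bhx vkrhp awv zwh bry uyd kbkzl
Hunk 5: at line 5 remove [awv,zwh,bry] add [lcpue,bdeqg,nrbax] -> 10 lines: zdxo tso uaij bhx vkrhp lcpue bdeqg nrbax uyd kbkzl
Hunk 6: at line 4 remove [lcpue,bdeqg,nrbax] add [pmrze,qyp] -> 9 lines: zdxo tso uaij bhx vkrhp pmrze qyp uyd kbkzl
Hunk 7: at line 2 remove [bhx,vkrhp,pmrze] add [gvwwn] -> 7 lines: zdxo tso uaij gvwwn qyp uyd kbkzl
Final line 6: uyd

Answer: uyd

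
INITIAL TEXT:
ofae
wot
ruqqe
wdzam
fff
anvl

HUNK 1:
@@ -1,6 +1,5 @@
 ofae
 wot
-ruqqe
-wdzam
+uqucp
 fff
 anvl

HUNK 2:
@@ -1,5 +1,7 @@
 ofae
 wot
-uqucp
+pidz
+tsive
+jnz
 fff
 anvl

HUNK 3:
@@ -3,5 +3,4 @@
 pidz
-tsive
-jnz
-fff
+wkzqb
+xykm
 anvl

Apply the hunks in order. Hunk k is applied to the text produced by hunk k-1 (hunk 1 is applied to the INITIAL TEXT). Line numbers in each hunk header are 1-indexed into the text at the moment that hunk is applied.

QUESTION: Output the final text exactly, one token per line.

Answer: ofae
wot
pidz
wkzqb
xykm
anvl

Derivation:
Hunk 1: at line 1 remove [ruqqe,wdzam] add [uqucp] -> 5 lines: ofae wot uqucp fff anvl
Hunk 2: at line 1 remove [uqucp] add [pidz,tsive,jnz] -> 7 lines: ofae wot pidz tsive jnz fff anvl
Hunk 3: at line 3 remove [tsive,jnz,fff] add [wkzqb,xykm] -> 6 lines: ofae wot pidz wkzqb xykm anvl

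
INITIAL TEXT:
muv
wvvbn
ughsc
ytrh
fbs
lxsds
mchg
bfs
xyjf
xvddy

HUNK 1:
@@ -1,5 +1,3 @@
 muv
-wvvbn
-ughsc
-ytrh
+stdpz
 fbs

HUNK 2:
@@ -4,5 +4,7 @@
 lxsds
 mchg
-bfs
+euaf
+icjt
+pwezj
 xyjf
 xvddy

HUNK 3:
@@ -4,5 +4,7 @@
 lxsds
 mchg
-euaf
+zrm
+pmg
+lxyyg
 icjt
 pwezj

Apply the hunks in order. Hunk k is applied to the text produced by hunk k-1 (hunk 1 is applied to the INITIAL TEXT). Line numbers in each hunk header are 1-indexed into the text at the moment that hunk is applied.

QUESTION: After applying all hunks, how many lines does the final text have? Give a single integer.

Answer: 12

Derivation:
Hunk 1: at line 1 remove [wvvbn,ughsc,ytrh] add [stdpz] -> 8 lines: muv stdpz fbs lxsds mchg bfs xyjf xvddy
Hunk 2: at line 4 remove [bfs] add [euaf,icjt,pwezj] -> 10 lines: muv stdpz fbs lxsds mchg euaf icjt pwezj xyjf xvddy
Hunk 3: at line 4 remove [euaf] add [zrm,pmg,lxyyg] -> 12 lines: muv stdpz fbs lxsds mchg zrm pmg lxyyg icjt pwezj xyjf xvddy
Final line count: 12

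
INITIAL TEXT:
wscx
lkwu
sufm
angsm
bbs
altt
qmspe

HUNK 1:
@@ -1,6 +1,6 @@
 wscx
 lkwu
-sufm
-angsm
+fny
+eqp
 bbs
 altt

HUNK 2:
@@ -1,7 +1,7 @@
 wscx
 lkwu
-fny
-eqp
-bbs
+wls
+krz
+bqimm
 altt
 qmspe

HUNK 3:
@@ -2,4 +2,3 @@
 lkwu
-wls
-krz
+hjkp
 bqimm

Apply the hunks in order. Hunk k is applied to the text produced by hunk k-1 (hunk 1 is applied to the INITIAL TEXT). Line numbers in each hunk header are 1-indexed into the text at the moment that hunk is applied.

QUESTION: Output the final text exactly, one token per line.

Answer: wscx
lkwu
hjkp
bqimm
altt
qmspe

Derivation:
Hunk 1: at line 1 remove [sufm,angsm] add [fny,eqp] -> 7 lines: wscx lkwu fny eqp bbs altt qmspe
Hunk 2: at line 1 remove [fny,eqp,bbs] add [wls,krz,bqimm] -> 7 lines: wscx lkwu wls krz bqimm altt qmspe
Hunk 3: at line 2 remove [wls,krz] add [hjkp] -> 6 lines: wscx lkwu hjkp bqimm altt qmspe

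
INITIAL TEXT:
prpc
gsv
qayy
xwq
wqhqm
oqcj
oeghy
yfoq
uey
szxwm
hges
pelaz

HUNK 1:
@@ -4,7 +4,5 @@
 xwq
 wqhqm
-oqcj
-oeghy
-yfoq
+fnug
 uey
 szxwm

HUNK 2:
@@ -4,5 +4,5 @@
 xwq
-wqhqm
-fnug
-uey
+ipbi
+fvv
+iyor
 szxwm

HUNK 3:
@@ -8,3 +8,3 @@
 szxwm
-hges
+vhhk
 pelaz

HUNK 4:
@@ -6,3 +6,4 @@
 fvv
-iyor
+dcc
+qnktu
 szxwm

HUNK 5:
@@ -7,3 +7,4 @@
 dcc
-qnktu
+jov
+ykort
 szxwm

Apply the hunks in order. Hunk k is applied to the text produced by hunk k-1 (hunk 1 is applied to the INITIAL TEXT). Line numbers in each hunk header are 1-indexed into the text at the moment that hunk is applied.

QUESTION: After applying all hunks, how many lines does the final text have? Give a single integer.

Hunk 1: at line 4 remove [oqcj,oeghy,yfoq] add [fnug] -> 10 lines: prpc gsv qayy xwq wqhqm fnug uey szxwm hges pelaz
Hunk 2: at line 4 remove [wqhqm,fnug,uey] add [ipbi,fvv,iyor] -> 10 lines: prpc gsv qayy xwq ipbi fvv iyor szxwm hges pelaz
Hunk 3: at line 8 remove [hges] add [vhhk] -> 10 lines: prpc gsv qayy xwq ipbi fvv iyor szxwm vhhk pelaz
Hunk 4: at line 6 remove [iyor] add [dcc,qnktu] -> 11 lines: prpc gsv qayy xwq ipbi fvv dcc qnktu szxwm vhhk pelaz
Hunk 5: at line 7 remove [qnktu] add [jov,ykort] -> 12 lines: prpc gsv qayy xwq ipbi fvv dcc jov ykort szxwm vhhk pelaz
Final line count: 12

Answer: 12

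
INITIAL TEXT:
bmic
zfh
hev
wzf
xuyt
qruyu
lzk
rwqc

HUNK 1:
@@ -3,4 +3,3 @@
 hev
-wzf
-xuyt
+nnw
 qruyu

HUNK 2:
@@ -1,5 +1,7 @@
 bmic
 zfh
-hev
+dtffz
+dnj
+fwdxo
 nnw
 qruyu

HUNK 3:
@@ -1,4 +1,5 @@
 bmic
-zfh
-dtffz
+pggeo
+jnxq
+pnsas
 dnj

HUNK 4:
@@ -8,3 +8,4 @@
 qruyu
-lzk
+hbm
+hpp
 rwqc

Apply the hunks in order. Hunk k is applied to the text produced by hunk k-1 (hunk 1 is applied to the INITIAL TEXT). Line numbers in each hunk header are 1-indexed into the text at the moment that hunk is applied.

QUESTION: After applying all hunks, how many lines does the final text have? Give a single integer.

Answer: 11

Derivation:
Hunk 1: at line 3 remove [wzf,xuyt] add [nnw] -> 7 lines: bmic zfh hev nnw qruyu lzk rwqc
Hunk 2: at line 1 remove [hev] add [dtffz,dnj,fwdxo] -> 9 lines: bmic zfh dtffz dnj fwdxo nnw qruyu lzk rwqc
Hunk 3: at line 1 remove [zfh,dtffz] add [pggeo,jnxq,pnsas] -> 10 lines: bmic pggeo jnxq pnsas dnj fwdxo nnw qruyu lzk rwqc
Hunk 4: at line 8 remove [lzk] add [hbm,hpp] -> 11 lines: bmic pggeo jnxq pnsas dnj fwdxo nnw qruyu hbm hpp rwqc
Final line count: 11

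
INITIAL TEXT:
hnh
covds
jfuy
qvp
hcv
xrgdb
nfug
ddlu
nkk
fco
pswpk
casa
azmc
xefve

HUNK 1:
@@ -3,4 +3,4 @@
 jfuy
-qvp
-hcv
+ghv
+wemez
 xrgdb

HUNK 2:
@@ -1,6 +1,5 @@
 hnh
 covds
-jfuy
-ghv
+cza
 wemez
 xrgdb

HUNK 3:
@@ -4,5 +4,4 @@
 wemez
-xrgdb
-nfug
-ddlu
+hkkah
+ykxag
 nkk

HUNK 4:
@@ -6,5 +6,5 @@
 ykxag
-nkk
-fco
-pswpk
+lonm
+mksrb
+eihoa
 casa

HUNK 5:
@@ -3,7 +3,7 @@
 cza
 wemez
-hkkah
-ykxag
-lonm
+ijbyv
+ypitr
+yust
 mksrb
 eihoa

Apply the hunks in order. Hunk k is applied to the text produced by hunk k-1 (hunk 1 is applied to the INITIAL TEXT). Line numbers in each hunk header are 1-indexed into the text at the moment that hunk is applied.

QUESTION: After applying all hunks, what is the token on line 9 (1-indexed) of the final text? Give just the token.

Answer: eihoa

Derivation:
Hunk 1: at line 3 remove [qvp,hcv] add [ghv,wemez] -> 14 lines: hnh covds jfuy ghv wemez xrgdb nfug ddlu nkk fco pswpk casa azmc xefve
Hunk 2: at line 1 remove [jfuy,ghv] add [cza] -> 13 lines: hnh covds cza wemez xrgdb nfug ddlu nkk fco pswpk casa azmc xefve
Hunk 3: at line 4 remove [xrgdb,nfug,ddlu] add [hkkah,ykxag] -> 12 lines: hnh covds cza wemez hkkah ykxag nkk fco pswpk casa azmc xefve
Hunk 4: at line 6 remove [nkk,fco,pswpk] add [lonm,mksrb,eihoa] -> 12 lines: hnh covds cza wemez hkkah ykxag lonm mksrb eihoa casa azmc xefve
Hunk 5: at line 3 remove [hkkah,ykxag,lonm] add [ijbyv,ypitr,yust] -> 12 lines: hnh covds cza wemez ijbyv ypitr yust mksrb eihoa casa azmc xefve
Final line 9: eihoa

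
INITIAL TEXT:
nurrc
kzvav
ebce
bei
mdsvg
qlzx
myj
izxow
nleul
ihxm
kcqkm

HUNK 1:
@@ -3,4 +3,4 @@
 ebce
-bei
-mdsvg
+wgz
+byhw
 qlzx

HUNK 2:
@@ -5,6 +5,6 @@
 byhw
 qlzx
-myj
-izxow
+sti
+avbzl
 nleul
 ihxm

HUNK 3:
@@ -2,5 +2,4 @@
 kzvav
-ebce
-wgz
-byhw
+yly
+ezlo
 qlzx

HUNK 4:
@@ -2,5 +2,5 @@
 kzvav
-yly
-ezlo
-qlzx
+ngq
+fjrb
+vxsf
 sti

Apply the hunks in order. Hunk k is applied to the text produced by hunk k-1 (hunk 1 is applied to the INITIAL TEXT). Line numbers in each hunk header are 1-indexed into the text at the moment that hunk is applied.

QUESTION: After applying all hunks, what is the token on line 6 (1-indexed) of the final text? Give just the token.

Answer: sti

Derivation:
Hunk 1: at line 3 remove [bei,mdsvg] add [wgz,byhw] -> 11 lines: nurrc kzvav ebce wgz byhw qlzx myj izxow nleul ihxm kcqkm
Hunk 2: at line 5 remove [myj,izxow] add [sti,avbzl] -> 11 lines: nurrc kzvav ebce wgz byhw qlzx sti avbzl nleul ihxm kcqkm
Hunk 3: at line 2 remove [ebce,wgz,byhw] add [yly,ezlo] -> 10 lines: nurrc kzvav yly ezlo qlzx sti avbzl nleul ihxm kcqkm
Hunk 4: at line 2 remove [yly,ezlo,qlzx] add [ngq,fjrb,vxsf] -> 10 lines: nurrc kzvav ngq fjrb vxsf sti avbzl nleul ihxm kcqkm
Final line 6: sti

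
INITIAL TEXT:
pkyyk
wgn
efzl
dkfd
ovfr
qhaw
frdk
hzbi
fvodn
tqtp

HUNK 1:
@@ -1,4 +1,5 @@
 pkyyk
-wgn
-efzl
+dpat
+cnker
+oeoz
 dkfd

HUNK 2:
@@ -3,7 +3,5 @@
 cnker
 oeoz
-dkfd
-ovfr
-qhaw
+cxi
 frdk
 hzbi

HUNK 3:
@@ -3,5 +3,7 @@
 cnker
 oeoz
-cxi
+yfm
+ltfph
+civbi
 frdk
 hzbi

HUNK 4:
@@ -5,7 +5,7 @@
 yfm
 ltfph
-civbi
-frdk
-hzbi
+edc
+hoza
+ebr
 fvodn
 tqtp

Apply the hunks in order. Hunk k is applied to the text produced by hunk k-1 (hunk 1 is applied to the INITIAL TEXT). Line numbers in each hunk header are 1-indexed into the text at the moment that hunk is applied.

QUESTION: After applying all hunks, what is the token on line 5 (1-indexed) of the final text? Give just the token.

Hunk 1: at line 1 remove [wgn,efzl] add [dpat,cnker,oeoz] -> 11 lines: pkyyk dpat cnker oeoz dkfd ovfr qhaw frdk hzbi fvodn tqtp
Hunk 2: at line 3 remove [dkfd,ovfr,qhaw] add [cxi] -> 9 lines: pkyyk dpat cnker oeoz cxi frdk hzbi fvodn tqtp
Hunk 3: at line 3 remove [cxi] add [yfm,ltfph,civbi] -> 11 lines: pkyyk dpat cnker oeoz yfm ltfph civbi frdk hzbi fvodn tqtp
Hunk 4: at line 5 remove [civbi,frdk,hzbi] add [edc,hoza,ebr] -> 11 lines: pkyyk dpat cnker oeoz yfm ltfph edc hoza ebr fvodn tqtp
Final line 5: yfm

Answer: yfm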